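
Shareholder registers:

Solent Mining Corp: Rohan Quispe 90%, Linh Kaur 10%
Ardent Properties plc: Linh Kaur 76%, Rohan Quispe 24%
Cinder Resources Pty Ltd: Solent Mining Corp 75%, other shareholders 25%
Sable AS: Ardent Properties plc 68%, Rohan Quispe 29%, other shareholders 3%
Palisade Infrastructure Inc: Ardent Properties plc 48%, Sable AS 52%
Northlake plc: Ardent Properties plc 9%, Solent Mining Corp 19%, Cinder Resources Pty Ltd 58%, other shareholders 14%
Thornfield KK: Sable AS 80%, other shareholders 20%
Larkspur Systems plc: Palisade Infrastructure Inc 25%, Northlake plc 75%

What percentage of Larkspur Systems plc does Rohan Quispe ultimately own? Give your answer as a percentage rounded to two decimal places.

52.58%

Rohan reaches Larkspur along 6 paths.
Via Ardent → Palisade: 24% × 48% × 25% = 2.88%.
Via Ardent → Sable → Palisade: 24% × 68% × 52% × 25% = 2.1216%.
Via Sable → Palisade: 29% × 52% × 25% = 3.77%.
Via Ardent → Northlake: 24% × 9% × 75% = 1.62%.
Via Solent → Northlake: 90% × 19% × 75% = 12.825%.
Via Solent → Cinder → Northlake: 90% × 75% × 58% × 75% = 29.3625%.
Total: 2.88% + 2.1216% + 3.77% + 1.62% + 12.825% + 29.3625% = 52.5791%.
Rounded: 52.58%.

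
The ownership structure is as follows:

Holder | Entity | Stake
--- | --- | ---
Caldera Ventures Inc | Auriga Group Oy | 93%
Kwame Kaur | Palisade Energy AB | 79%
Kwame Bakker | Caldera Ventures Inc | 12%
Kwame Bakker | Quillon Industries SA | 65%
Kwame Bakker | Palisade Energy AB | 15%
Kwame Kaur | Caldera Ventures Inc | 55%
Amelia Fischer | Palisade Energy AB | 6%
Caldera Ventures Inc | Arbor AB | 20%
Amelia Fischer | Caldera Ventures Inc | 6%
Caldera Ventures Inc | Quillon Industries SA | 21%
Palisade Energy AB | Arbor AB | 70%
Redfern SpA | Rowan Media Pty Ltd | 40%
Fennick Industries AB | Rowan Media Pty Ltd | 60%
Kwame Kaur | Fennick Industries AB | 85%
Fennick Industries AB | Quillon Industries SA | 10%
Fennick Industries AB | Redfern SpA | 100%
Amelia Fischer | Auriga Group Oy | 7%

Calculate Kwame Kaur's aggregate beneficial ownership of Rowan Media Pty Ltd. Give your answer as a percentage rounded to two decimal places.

85.00%

Kwame Kaur reaches Rowan along 2 paths.
Via Fennick: 85% × 60% = 51%.
Via Fennick → Redfern: 85% × 100% × 40% = 34%.
Total: 51% + 34% = 85%.
Rounded: 85.00%.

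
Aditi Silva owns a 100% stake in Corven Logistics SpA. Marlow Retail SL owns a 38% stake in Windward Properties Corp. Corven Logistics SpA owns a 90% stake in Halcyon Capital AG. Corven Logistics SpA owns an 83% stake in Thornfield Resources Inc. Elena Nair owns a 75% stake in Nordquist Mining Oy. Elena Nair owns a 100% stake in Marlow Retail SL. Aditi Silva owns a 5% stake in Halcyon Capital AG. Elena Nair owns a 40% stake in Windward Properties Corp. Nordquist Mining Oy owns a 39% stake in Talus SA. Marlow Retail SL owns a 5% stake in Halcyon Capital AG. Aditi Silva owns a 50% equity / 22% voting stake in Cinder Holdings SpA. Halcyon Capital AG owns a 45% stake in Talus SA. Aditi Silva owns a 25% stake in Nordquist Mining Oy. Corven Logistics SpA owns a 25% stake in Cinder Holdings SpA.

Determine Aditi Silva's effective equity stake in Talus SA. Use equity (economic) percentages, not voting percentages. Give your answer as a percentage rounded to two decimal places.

Aditi reaches Talus along 3 paths.
Via Nordquist: 25% × 39% = 9.75%.
Via Corven → Halcyon: 100% × 90% × 45% = 40.5%.
Via Halcyon: 5% × 45% = 2.25%.
Total: 9.75% + 40.5% + 2.25% = 52.5%.
Rounded: 52.50%.

52.50%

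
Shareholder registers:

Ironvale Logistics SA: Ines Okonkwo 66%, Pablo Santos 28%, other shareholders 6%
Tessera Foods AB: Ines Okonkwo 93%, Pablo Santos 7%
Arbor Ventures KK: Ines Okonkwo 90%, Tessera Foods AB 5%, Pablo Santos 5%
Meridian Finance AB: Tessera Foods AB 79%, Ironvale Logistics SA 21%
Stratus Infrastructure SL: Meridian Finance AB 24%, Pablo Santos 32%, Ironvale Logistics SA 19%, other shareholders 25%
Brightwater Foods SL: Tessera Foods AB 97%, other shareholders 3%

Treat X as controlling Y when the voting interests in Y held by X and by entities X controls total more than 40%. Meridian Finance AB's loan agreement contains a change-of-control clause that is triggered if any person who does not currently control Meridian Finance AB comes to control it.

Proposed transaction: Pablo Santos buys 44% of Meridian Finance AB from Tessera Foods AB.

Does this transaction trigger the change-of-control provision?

Yes

The purchase adds only to Pablo's holdings (Tessera's stake shrinks), so Pablo is the only person who could newly come to control Meridian.
Pablo's largest direct stake is 32% in Stratus, which does not meet the threshold, so Pablo controls no company.
Neither Pablo nor any entity Pablo controls holds any voting interest in Meridian.
So before the transaction, Pablo does not control Meridian.
After the purchase, Pablo holds 44% of Meridian directly, and Tessera's stake falls to 35%.
Pablo holds 44% of Meridian, so Pablo controls Meridian.
Pablo did not control Meridian before and does after, so the clause is triggered.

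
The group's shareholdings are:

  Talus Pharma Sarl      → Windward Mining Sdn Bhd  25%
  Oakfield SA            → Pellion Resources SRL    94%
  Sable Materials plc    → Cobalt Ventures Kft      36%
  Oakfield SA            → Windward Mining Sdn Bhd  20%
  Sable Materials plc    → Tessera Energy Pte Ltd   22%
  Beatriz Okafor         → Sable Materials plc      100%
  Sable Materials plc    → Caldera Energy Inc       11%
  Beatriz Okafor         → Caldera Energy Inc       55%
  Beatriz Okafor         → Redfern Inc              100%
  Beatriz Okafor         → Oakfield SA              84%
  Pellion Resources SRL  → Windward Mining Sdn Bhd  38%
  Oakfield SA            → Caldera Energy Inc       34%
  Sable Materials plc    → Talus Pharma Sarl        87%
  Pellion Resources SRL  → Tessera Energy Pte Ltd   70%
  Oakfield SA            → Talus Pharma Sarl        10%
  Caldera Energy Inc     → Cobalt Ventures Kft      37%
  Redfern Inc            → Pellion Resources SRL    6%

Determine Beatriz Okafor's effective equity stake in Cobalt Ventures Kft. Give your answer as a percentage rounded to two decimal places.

Beatriz reaches Cobalt along 4 paths.
Via Oakfield → Caldera: 84% × 34% × 37% = 10.5672%.
Via Caldera: 55% × 37% = 20.35%.
Via Sable → Caldera: 100% × 11% × 37% = 4.07%.
Via Sable: 100% × 36% = 36%.
Total: 10.5672% + 20.35% + 4.07% + 36% = 70.9872%.
Rounded: 70.99%.

70.99%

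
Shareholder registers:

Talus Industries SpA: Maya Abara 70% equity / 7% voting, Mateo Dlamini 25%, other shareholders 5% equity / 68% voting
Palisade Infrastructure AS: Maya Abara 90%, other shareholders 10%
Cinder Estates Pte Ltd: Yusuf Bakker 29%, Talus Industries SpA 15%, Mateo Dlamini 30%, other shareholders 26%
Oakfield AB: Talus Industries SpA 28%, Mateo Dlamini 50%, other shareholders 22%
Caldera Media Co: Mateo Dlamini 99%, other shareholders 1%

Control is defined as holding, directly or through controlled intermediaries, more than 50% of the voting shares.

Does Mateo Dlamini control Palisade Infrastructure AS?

No

Mateo holds 99% of Caldera, so Mateo controls Caldera.
Neither Mateo nor any entity Mateo controls holds any voting interest in Palisade.
So Mateo does not control Palisade.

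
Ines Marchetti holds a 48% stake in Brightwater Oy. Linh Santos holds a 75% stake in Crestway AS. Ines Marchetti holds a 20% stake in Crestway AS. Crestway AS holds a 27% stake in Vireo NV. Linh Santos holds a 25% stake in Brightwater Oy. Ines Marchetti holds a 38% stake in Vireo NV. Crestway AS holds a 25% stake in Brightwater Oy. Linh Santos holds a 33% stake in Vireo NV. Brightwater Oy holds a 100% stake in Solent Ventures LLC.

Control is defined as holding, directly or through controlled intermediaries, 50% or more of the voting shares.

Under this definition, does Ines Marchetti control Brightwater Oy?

Ines's largest direct stake is 48% in Brightwater, which does not meet the threshold, so Ines controls no company.
In Brightwater, Ines's side holds only 48%, not ≥ 50%.
So Ines does not control Brightwater.

No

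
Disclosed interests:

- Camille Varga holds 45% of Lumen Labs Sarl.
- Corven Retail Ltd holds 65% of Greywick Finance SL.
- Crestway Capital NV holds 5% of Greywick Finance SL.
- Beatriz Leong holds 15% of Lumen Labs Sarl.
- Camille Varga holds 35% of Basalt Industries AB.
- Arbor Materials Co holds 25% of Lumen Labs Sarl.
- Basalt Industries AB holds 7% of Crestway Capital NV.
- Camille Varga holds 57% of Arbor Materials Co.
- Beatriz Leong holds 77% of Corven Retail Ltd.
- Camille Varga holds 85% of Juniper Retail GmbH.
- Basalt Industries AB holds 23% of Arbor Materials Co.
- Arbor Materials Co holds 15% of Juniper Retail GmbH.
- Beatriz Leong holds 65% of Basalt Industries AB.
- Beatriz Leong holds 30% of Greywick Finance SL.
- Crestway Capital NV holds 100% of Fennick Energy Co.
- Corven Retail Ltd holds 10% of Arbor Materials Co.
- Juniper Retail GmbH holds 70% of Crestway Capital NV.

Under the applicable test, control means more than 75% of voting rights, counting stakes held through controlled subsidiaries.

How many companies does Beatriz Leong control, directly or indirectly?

Beatriz holds 77% of Corven, so Beatriz controls Corven.
Beatriz and Corven together hold 30% + 65% = 95% of Greywick, so Beatriz controls Greywick.
No other company's threshold is met.
Beatriz controls 2 companies.

2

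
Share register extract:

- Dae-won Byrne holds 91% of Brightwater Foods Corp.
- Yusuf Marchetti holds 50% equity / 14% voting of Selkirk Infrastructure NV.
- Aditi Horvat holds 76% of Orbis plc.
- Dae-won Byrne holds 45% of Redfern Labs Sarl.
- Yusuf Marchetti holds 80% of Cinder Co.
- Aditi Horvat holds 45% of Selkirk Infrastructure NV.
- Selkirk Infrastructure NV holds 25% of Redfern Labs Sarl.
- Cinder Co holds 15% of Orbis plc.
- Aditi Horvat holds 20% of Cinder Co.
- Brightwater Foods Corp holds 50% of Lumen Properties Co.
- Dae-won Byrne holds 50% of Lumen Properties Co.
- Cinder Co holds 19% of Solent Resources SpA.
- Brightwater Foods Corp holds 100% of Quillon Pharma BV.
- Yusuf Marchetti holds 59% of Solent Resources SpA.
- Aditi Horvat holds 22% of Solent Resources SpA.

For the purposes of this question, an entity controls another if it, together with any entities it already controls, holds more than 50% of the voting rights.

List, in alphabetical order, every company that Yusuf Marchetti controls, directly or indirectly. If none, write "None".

Cinder Co, Solent Resources SpA

Yusuf holds 80% of Cinder, so Yusuf controls Cinder.
Yusuf and Cinder together hold 59% + 19% = 78% of Solent, so Yusuf controls Solent.
No other company's threshold is met.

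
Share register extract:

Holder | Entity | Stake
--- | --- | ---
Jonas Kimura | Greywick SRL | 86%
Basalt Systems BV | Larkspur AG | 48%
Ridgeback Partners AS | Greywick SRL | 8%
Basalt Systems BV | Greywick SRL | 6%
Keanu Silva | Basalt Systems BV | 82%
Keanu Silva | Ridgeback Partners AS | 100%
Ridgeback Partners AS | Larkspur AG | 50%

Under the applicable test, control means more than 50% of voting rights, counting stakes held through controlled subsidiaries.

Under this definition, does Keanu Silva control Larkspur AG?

Yes

Keanu holds 100% of Ridgeback, so Keanu controls Ridgeback.
Keanu holds 82% of Basalt, so Keanu controls Basalt.
Ridgeback and Basalt together hold 50% + 48% = 98% of Larkspur, so Keanu controls Larkspur.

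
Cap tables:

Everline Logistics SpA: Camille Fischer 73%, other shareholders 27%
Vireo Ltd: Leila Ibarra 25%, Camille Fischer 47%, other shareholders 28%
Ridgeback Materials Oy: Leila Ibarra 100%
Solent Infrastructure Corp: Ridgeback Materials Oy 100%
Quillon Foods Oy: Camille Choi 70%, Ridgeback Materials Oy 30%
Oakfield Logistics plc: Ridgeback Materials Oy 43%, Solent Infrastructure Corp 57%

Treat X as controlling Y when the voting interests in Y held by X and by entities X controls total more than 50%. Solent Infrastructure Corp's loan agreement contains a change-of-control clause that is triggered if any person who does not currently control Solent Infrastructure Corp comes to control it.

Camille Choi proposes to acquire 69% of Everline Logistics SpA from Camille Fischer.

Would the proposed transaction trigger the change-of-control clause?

The purchase adds only to Camille Choi's holdings (Camille Fischer's stake shrinks), so Camille Choi is the only person who could newly come to control Solent.
Camille Choi holds 70% of Quillon, so Camille Choi controls Quillon.
Neither Camille Choi nor any entity Camille Choi controls holds any voting interest in Solent.
So before the transaction, Camille Choi does not control Solent.
After the purchase, Camille Choi holds 69% of Everline directly, and Camille Fischer's stake falls to 4%.
Camille Choi holds 69% of Everline, so Camille Choi controls Everline.
After the transaction, neither Camille Choi nor any entity Camille Choi controls holds a voting interest in Solent, so Camille Choi still does not control it.
No new person acquires control, so the clause is not triggered.

No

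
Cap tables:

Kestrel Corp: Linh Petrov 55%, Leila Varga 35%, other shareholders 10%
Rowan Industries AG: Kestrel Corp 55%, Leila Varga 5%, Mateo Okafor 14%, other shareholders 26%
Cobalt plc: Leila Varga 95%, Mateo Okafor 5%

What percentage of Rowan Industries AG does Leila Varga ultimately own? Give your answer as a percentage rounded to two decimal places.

24.25%

Leila reaches Rowan along 2 paths.
Via Kestrel: 35% × 55% = 19.25%.
Direct stake: 5% = 5%.
Total: 19.25% + 5% = 24.25%.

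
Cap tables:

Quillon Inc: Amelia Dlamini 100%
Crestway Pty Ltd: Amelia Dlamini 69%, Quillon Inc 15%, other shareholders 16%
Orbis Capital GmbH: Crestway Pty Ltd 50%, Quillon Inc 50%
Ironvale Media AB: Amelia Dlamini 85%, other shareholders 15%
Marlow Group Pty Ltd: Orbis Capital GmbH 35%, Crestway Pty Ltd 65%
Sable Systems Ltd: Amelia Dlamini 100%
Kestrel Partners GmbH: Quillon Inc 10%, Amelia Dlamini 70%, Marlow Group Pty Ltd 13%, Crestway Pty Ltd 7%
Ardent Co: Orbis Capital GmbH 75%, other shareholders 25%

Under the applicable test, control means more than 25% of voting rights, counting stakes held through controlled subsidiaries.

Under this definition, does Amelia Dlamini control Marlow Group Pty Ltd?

Yes

Amelia holds 100% of Quillon, so Amelia controls Quillon.
Amelia and Quillon together hold 69% + 15% = 84% of Crestway, so Amelia controls Crestway.
Crestway and Quillon together hold 50% + 50% = 100% of Orbis, so Amelia controls Orbis.
Orbis and Crestway together hold 35% + 65% = 100% of Marlow, so Amelia controls Marlow.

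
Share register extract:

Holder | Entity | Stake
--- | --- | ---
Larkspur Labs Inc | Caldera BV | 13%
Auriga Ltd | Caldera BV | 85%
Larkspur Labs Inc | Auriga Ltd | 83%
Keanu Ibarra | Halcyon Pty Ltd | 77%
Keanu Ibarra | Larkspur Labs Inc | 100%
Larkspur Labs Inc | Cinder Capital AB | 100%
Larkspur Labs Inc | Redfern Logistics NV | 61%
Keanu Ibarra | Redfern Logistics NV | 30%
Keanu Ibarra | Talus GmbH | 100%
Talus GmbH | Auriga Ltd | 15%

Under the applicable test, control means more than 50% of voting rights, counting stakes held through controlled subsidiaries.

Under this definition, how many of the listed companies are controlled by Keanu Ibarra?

Keanu holds 100% of Larkspur, so Keanu controls Larkspur.
Keanu holds 100% of Talus, so Keanu controls Talus.
Keanu holds 77% of Halcyon, so Keanu controls Halcyon.
Larkspur holds 100% of Cinder, so Keanu controls Cinder.
Keanu and Larkspur together hold 30% + 61% = 91% of Redfern, so Keanu controls Redfern.
Talus and Larkspur together hold 15% + 83% = 98% of Auriga, so Keanu controls Auriga.
Larkspur and Auriga together hold 13% + 85% = 98% of Caldera, so Keanu controls Caldera.
Keanu controls 7 companies.

7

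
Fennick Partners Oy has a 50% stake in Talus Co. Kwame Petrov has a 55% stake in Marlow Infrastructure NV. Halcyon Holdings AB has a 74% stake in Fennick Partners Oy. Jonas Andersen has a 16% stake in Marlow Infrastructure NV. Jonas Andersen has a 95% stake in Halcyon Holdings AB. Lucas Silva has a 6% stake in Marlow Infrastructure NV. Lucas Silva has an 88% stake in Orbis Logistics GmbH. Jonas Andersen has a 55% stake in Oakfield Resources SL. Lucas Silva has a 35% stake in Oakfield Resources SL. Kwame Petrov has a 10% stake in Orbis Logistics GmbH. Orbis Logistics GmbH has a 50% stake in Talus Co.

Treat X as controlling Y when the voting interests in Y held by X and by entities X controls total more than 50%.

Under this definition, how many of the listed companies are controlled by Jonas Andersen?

3

Jonas holds 95% of Halcyon, so Jonas controls Halcyon.
Jonas holds 55% of Oakfield, so Jonas controls Oakfield.
Halcyon holds 74% of Fennick, so Jonas controls Fennick.
No other company's threshold is met.
Jonas controls 3 companies.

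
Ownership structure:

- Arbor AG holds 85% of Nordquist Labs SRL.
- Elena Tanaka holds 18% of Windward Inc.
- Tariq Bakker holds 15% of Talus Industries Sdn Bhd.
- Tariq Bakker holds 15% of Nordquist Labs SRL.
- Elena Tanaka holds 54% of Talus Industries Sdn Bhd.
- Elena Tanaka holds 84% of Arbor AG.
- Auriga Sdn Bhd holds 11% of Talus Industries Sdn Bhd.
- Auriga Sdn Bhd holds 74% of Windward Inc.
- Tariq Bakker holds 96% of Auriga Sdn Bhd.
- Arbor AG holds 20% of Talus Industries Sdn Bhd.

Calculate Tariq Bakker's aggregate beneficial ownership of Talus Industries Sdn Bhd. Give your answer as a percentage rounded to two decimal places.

Tariq reaches Talus along 2 paths.
Direct stake: 15% = 15%.
Via Auriga: 96% × 11% = 10.56%.
Total: 15% + 10.56% = 25.56%.

25.56%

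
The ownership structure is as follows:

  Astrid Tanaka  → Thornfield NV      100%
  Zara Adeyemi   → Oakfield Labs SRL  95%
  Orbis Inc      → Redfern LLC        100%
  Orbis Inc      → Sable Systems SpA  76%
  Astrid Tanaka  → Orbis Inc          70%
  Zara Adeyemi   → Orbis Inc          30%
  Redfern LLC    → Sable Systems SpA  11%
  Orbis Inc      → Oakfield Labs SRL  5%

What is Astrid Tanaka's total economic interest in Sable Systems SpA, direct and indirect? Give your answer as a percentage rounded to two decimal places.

Astrid reaches Sable along 2 paths.
Via Orbis: 70% × 76% = 53.2%.
Via Orbis → Redfern: 70% × 100% × 11% = 7.7%.
Total: 53.2% + 7.7% = 60.9%.
Rounded: 60.90%.

60.90%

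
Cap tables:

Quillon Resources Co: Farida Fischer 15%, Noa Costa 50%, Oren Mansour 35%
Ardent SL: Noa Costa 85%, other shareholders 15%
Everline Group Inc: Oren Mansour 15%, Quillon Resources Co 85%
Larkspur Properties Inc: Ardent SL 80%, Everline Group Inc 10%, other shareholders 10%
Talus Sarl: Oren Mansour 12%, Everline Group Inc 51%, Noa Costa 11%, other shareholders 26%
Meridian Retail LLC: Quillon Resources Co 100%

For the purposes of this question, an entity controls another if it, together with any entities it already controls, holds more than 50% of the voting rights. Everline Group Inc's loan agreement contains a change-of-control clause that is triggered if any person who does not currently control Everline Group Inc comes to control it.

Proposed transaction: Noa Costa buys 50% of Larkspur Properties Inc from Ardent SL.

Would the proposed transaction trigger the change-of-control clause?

No

The purchase adds only to Noa's holdings (Ardent's stake shrinks), so Noa is the only person who could newly come to control Everline.
Noa holds 85% of Ardent, so Noa controls Ardent.
Ardent holds 80% of Larkspur, so Noa controls Larkspur.
Neither Noa nor any entity Noa controls holds any voting interest in Everline.
So before the transaction, Noa does not control Everline.
After the purchase, Noa holds 50% of Larkspur directly, and Ardent's stake falls to 30%.
Ardent and Noa together hold 30% + 50% = 80% of Larkspur, so Noa controls Larkspur.
After the transaction, neither Noa nor any entity Noa controls holds a voting interest in Everline, so Noa still does not control it.
No new person acquires control, so the clause is not triggered.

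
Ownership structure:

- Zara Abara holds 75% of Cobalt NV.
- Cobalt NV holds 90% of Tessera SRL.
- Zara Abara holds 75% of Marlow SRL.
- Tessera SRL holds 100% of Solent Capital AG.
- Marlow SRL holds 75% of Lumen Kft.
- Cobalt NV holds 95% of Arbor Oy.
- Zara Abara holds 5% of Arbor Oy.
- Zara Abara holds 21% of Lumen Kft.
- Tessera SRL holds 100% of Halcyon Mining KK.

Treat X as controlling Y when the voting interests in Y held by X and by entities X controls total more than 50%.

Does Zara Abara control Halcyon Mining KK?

Yes

Zara holds 75% of Cobalt, so Zara controls Cobalt.
Cobalt holds 90% of Tessera, so Zara controls Tessera.
Tessera holds 100% of Halcyon, so Zara controls Halcyon.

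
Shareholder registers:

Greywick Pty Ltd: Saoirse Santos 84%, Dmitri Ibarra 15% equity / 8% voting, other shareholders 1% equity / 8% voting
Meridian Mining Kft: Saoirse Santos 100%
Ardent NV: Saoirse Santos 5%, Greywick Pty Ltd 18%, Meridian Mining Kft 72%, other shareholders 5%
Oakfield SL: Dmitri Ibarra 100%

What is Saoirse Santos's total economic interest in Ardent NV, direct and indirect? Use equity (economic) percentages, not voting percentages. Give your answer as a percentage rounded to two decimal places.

Saoirse reaches Ardent along 3 paths.
Direct stake: 5% = 5%.
Via Greywick: 84% × 18% = 15.12%.
Via Meridian: 100% × 72% = 72%.
Total: 5% + 15.12% + 72% = 92.12%.

92.12%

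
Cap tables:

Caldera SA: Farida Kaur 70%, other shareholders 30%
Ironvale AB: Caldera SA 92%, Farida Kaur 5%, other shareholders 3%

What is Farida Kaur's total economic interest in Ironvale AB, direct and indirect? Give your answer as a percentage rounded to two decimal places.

69.40%

Farida reaches Ironvale along 2 paths.
Via Caldera: 70% × 92% = 64.4%.
Direct stake: 5% = 5%.
Total: 64.4% + 5% = 69.4%.
Rounded: 69.40%.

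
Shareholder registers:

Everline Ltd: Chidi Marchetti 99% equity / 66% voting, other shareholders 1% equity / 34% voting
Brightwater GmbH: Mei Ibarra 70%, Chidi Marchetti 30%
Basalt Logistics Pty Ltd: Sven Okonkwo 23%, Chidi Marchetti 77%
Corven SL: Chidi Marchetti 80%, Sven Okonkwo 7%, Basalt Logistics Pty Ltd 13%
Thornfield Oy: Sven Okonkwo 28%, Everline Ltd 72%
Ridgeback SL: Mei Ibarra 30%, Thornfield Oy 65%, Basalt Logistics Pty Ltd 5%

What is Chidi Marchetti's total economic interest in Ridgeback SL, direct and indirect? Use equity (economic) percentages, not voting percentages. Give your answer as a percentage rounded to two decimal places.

Chidi reaches Ridgeback along 2 paths.
Via Everline → Thornfield: 99% × 72% × 65% = 46.332%.
Via Basalt: 77% × 5% = 3.85%.
Total: 46.332% + 3.85% = 50.182%.
Rounded: 50.18%.

50.18%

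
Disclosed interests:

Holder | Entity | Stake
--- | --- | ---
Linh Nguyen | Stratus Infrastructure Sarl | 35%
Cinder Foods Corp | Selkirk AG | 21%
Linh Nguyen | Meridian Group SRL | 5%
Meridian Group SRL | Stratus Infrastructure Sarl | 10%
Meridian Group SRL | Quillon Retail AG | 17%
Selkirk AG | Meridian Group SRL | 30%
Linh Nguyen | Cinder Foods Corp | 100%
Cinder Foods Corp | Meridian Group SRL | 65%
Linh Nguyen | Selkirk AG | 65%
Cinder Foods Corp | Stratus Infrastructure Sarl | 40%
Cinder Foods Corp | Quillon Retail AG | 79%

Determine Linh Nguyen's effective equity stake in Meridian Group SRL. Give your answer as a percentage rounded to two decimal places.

95.80%

Linh reaches Meridian along 4 paths.
Via Cinder: 100% × 65% = 65%.
Via Cinder → Selkirk: 100% × 21% × 30% = 6.3%.
Via Selkirk: 65% × 30% = 19.5%.
Direct stake: 5% = 5%.
Total: 65% + 6.3% + 19.5% + 5% = 95.8%.
Rounded: 95.80%.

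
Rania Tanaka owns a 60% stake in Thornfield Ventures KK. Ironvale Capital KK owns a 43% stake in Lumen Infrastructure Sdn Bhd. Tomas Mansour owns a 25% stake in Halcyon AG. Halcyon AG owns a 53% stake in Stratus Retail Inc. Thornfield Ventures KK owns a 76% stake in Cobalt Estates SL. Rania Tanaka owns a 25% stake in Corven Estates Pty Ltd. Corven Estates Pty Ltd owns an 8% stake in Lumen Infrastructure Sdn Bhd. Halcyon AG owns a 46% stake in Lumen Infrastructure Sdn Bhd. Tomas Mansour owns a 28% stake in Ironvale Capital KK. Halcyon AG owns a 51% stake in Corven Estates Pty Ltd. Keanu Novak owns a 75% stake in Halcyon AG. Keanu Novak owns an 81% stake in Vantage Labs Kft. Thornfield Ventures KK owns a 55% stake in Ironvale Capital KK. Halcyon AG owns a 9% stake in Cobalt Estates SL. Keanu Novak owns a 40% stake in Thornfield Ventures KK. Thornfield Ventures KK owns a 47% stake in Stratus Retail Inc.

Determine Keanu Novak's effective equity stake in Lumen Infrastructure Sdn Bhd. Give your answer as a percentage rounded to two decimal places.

Keanu reaches Lumen along 3 paths.
Via Halcyon → Corven: 75% × 51% × 8% = 3.06%.
Via Thornfield → Ironvale: 40% × 55% × 43% = 9.46%.
Via Halcyon: 75% × 46% = 34.5%.
Total: 3.06% + 9.46% + 34.5% = 47.02%.

47.02%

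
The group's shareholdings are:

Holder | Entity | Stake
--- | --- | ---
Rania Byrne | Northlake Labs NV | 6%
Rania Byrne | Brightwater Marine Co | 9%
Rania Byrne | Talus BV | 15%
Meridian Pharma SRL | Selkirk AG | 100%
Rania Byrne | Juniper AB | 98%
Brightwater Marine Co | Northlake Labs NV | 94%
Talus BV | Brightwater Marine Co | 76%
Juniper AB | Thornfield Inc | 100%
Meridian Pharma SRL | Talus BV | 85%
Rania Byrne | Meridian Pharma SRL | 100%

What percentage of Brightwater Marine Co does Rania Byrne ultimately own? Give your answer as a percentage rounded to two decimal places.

Rania reaches Brightwater along 3 paths.
Direct stake: 9% = 9%.
Via Meridian → Talus: 100% × 85% × 76% = 64.6%.
Via Talus: 15% × 76% = 11.4%.
Total: 9% + 64.6% + 11.4% = 85%.
Rounded: 85.00%.

85.00%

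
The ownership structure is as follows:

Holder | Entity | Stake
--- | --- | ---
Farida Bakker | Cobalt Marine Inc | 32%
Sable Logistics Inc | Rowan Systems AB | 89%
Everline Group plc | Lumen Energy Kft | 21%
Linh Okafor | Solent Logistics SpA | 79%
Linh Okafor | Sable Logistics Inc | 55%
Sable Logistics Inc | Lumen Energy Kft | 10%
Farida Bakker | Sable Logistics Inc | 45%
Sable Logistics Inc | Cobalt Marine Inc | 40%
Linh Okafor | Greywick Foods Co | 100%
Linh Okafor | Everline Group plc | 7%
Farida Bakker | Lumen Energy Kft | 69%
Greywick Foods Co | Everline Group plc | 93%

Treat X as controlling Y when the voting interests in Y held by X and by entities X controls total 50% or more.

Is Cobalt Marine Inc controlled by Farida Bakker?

Farida holds 69% of Lumen, so Farida controls Lumen.
In Cobalt, Farida's side holds only 32%, not ≥ 50%.
So Farida does not control Cobalt.

No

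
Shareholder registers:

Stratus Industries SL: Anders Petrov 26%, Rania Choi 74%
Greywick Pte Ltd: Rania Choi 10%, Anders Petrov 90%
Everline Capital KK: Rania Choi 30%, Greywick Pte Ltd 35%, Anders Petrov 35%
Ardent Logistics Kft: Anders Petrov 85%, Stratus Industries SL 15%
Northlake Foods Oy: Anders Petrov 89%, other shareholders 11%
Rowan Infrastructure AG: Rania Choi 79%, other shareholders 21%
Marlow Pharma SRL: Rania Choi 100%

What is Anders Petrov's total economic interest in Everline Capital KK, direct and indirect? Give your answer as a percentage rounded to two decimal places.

Anders reaches Everline along 2 paths.
Via Greywick: 90% × 35% = 31.5%.
Direct stake: 35% = 35%.
Total: 31.5% + 35% = 66.5%.
Rounded: 66.50%.

66.50%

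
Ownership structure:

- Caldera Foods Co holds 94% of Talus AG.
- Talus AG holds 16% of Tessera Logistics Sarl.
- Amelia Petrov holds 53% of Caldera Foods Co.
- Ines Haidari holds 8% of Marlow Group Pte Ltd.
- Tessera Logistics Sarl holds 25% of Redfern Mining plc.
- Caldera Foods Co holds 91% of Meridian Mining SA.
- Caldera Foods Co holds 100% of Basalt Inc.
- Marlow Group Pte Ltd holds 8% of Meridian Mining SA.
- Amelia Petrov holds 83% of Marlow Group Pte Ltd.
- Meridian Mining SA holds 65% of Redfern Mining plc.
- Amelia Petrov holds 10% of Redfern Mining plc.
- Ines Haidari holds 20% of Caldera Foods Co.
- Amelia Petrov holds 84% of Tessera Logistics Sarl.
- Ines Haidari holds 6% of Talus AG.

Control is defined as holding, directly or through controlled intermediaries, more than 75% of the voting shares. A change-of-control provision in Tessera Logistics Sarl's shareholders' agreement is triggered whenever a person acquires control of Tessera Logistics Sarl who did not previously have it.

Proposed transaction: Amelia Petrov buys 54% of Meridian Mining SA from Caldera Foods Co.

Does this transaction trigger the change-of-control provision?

The purchase adds only to Amelia's holdings (Caldera's stake shrinks), so Amelia is the only person who could newly come to control Tessera.
Amelia holds 84% of Tessera, so Amelia controls Tessera.
So Amelia already controls Tessera before the transaction.
After the purchase, Amelia holds 54% of Meridian directly, and Caldera's stake falls to 37%.
Amelia controlled Tessera already, so this is not a new person acquiring control; every other person's position is unchanged or reduced.
No new person acquires control, so the clause is not triggered.

No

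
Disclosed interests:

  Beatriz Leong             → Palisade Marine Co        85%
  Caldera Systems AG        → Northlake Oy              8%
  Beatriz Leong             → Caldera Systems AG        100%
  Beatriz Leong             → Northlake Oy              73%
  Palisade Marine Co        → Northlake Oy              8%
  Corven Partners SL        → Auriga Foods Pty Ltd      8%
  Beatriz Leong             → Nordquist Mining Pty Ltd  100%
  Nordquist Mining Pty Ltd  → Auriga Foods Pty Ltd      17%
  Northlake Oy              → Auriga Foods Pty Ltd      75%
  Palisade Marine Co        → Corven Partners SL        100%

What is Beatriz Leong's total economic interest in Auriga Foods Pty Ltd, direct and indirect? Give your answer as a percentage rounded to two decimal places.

89.65%

Beatriz reaches Auriga along 5 paths.
Via Palisade → Corven: 85% × 100% × 8% = 6.8%.
Via Nordquist: 100% × 17% = 17%.
Via Palisade → Northlake: 85% × 8% × 75% = 5.1%.
Via Northlake: 73% × 75% = 54.75%.
Via Caldera → Northlake: 100% × 8% × 75% = 6%.
Total: 6.8% + 17% + 5.1% + 54.75% + 6% = 89.65%.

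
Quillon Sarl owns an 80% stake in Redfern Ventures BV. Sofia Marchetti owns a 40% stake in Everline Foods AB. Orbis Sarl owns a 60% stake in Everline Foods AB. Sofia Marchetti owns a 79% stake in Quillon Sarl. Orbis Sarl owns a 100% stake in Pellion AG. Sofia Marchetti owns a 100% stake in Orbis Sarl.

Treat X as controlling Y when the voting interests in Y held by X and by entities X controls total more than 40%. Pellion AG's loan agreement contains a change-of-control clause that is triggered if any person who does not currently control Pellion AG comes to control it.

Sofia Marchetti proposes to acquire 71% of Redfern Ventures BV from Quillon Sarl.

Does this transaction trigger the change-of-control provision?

The purchase adds only to Sofia's holdings (Quillon's stake shrinks), so Sofia is the only person who could newly come to control Pellion.
Sofia holds 100% of Orbis, so Sofia controls Orbis.
Orbis holds 100% of Pellion, so Sofia controls Pellion.
So Sofia already controls Pellion before the transaction.
After the purchase, Sofia holds 71% of Redfern directly, and Quillon's stake falls to 9%.
Sofia controlled Pellion already, so this is not a new person acquiring control; every other person's position is unchanged or reduced.
No new person acquires control, so the clause is not triggered.

No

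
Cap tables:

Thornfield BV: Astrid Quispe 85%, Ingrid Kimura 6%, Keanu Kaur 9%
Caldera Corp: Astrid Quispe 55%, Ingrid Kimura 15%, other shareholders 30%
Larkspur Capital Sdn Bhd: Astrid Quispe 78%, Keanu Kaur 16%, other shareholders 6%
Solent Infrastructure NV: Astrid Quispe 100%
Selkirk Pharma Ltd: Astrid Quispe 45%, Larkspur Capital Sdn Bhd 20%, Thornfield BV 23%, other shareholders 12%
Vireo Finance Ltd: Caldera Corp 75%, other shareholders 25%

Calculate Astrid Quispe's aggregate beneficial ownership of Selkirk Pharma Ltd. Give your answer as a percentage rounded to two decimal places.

80.15%

Astrid reaches Selkirk along 3 paths.
Direct stake: 45% = 45%.
Via Larkspur: 78% × 20% = 15.6%.
Via Thornfield: 85% × 23% = 19.55%.
Total: 45% + 15.6% + 19.55% = 80.15%.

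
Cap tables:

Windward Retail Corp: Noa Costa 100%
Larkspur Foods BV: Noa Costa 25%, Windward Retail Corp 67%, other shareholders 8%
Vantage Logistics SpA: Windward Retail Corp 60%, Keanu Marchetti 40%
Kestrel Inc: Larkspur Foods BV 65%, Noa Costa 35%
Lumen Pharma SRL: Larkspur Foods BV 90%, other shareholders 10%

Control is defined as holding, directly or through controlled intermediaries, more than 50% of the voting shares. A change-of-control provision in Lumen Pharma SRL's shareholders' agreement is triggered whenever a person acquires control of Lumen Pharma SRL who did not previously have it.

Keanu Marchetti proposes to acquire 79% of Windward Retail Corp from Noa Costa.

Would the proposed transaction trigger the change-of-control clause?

Yes

The purchase adds only to Keanu's holdings (Noa's stake shrinks), so Keanu is the only person who could newly come to control Lumen.
Keanu's largest direct stake is 40% in Vantage, which does not meet the threshold, so Keanu controls no company.
Neither Keanu nor any entity Keanu controls holds any voting interest in Lumen.
So before the transaction, Keanu does not control Lumen.
After the purchase, Keanu holds 79% of Windward directly, and Noa's stake falls to 21%.
Keanu holds 79% of Windward, so Keanu controls Windward.
Windward holds 67% of Larkspur, so Keanu controls Larkspur.
Larkspur holds 90% of Lumen, so Keanu controls Lumen.
Keanu did not control Lumen before and does after, so the clause is triggered.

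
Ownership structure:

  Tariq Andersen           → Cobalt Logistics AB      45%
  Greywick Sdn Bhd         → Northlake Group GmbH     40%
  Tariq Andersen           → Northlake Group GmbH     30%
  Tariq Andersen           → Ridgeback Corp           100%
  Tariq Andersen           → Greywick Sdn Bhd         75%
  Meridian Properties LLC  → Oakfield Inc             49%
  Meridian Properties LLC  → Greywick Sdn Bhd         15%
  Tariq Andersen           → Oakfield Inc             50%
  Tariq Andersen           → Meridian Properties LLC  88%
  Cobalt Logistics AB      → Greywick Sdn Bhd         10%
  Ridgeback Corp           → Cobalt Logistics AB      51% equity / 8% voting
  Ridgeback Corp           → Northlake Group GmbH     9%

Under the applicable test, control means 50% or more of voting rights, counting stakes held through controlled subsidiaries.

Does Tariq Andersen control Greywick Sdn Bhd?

Tariq holds 88% of Meridian, so Tariq controls Meridian.
Tariq holds 100% of Ridgeback, so Tariq controls Ridgeback.
Tariq and Ridgeback together hold 45% + 8% = 53% of Cobalt, so Tariq controls Cobalt.
Meridian and Tariq and Cobalt together hold 15% + 75% + 10% = 100% of Greywick, so Tariq controls Greywick.

Yes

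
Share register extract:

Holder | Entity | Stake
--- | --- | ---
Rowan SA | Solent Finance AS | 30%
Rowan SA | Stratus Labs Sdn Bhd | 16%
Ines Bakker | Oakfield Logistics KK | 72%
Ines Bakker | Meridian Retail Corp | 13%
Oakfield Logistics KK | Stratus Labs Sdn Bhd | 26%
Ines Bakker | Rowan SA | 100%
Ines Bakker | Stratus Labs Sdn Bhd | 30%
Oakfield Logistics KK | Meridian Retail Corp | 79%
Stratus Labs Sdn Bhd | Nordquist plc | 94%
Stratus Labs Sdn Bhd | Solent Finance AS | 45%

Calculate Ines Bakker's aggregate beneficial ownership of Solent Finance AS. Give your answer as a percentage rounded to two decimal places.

Ines reaches Solent along 4 paths.
Via Rowan: 100% × 30% = 30%.
Via Stratus: 30% × 45% = 13.5%.
Via Oakfield → Stratus: 72% × 26% × 45% = 8.424%.
Via Rowan → Stratus: 100% × 16% × 45% = 7.2%.
Total: 30% + 13.5% + 8.424% + 7.2% = 59.124%.
Rounded: 59.12%.

59.12%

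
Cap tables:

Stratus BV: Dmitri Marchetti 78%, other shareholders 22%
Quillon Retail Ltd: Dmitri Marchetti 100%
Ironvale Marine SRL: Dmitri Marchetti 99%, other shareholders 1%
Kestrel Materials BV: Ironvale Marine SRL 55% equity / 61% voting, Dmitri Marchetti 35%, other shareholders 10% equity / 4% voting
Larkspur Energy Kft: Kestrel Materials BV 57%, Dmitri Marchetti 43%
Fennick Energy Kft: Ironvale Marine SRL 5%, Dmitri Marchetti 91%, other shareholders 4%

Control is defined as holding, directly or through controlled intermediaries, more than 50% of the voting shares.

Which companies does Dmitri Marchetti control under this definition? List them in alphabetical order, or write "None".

Dmitri holds 78% of Stratus, so Dmitri controls Stratus.
Dmitri holds 100% of Quillon, so Dmitri controls Quillon.
Dmitri holds 99% of Ironvale, so Dmitri controls Ironvale.
Ironvale and Dmitri together hold 61% + 35% = 96% of Kestrel, so Dmitri controls Kestrel.
Kestrel and Dmitri together hold 57% + 43% = 100% of Larkspur, so Dmitri controls Larkspur.
Ironvale and Dmitri together hold 5% + 91% = 96% of Fennick, so Dmitri controls Fennick.

Fennick Energy Kft, Ironvale Marine SRL, Kestrel Materials BV, Larkspur Energy Kft, Quillon Retail Ltd, Stratus BV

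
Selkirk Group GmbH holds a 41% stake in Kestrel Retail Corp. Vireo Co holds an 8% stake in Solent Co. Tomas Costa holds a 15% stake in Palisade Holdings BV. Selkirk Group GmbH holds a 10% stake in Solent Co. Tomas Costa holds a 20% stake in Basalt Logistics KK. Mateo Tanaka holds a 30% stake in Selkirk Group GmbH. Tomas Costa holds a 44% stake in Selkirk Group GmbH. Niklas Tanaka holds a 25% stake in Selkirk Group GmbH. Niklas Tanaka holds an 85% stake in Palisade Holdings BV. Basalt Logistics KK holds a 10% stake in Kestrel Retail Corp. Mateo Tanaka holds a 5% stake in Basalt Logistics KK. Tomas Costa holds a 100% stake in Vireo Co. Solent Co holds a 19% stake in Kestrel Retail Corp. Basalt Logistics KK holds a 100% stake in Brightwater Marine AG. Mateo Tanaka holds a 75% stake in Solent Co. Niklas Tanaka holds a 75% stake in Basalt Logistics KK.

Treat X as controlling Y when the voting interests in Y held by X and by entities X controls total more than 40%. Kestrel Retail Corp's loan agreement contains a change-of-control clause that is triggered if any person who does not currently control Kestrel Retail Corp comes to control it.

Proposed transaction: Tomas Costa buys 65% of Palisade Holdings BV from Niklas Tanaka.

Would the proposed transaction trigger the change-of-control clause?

The purchase adds only to Tomas's holdings (Niklas's stake shrinks), so Tomas is the only person who could newly come to control Kestrel.
Tomas holds 44% of Selkirk, so Tomas controls Selkirk.
Selkirk holds 41% of Kestrel, so Tomas controls Kestrel.
So Tomas already controls Kestrel before the transaction.
After the purchase, Tomas's direct stake in Palisade rises to 15% + 65% = 80%, and Niklas's stake falls to 20%.
Tomas controlled Kestrel already, so this is not a new person acquiring control; every other person's position is unchanged or reduced.
No new person acquires control, so the clause is not triggered.

No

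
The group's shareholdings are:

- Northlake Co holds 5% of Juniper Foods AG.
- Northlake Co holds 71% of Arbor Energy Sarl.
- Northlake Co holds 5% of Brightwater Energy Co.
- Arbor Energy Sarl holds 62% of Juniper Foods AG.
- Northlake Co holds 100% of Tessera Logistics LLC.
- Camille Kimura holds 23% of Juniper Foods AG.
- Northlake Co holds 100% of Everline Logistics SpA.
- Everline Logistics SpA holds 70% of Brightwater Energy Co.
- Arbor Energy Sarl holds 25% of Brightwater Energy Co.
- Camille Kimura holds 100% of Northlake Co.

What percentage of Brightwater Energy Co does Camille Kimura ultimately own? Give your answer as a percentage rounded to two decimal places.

Camille reaches Brightwater along 3 paths.
Via Northlake → Everline: 100% × 100% × 70% = 70%.
Via Northlake → Arbor: 100% × 71% × 25% = 17.75%.
Via Northlake: 100% × 5% = 5%.
Total: 70% + 17.75% + 5% = 92.75%.

92.75%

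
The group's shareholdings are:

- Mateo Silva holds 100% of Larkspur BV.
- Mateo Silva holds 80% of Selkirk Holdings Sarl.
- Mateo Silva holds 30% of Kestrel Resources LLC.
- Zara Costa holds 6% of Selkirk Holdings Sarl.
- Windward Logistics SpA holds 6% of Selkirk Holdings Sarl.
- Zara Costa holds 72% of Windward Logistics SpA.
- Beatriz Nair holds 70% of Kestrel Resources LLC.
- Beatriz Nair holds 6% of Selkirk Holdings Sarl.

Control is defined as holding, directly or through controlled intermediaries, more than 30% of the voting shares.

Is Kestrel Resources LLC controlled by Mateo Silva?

No

Mateo holds 100% of Larkspur, so Mateo controls Larkspur.
Mateo holds 80% of Selkirk, so Mateo controls Selkirk.
In Kestrel, Mateo's side holds only 30%, not > 30%.
So Mateo does not control Kestrel.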